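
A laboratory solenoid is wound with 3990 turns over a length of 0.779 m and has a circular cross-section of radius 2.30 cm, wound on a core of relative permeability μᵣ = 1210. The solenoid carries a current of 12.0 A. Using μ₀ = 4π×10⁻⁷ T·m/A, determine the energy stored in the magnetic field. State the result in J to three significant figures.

U ≈ 3720 J

A = πr² = π(2.300×10^-2 m)² = 1.662×10^-3 m².
L = μ₀μᵣN²A/ℓ = (4π×10⁻⁷)(1210)(3990)²(1.662×10^-3)/(0.779) = 51.64 H.
U = ½LI² = ½(51.64)(12.0)² = 3.718×10^3 J.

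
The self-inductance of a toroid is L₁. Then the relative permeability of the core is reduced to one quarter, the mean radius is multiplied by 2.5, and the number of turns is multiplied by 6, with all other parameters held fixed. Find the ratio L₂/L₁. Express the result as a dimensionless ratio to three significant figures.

L₂/L₁ = 3.60

For a toroid, L ∝ μᵣN²A/R.
L₂/L₁ = (0.25) × (2.5)^-1 × (6)^2 = 3.60.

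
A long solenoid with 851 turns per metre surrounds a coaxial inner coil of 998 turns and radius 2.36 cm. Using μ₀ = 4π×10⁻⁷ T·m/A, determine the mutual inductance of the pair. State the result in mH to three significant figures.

M ≈ 1.87 mH

The outer solenoid produces a uniform field B₁ = μ₀n₁I₁ across the inner coil,
so the flux linkage is N₂Φ = N₂B₁A₂ = μ₀n₁N₂A₂·I₁, giving M = μ₀n₁N₂A₂.
A₂ = πr² = π(2.360×10^-2 m)² = 1.750×10^-3 m².
M = (4π×10⁻⁷)(851)(998)(1.750×10^-3) = 1.867×10^-3 H.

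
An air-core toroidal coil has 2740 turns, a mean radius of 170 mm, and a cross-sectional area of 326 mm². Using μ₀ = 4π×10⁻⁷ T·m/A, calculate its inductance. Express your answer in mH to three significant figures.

L ≈ 2.88 mH

For a thin toroid, L = μ₀N²A/(2πR).
L = (4π×10⁻⁷)(2740)²(3.260×10^-4) / (2π×0.17 m) = 2.879×10^-3 H.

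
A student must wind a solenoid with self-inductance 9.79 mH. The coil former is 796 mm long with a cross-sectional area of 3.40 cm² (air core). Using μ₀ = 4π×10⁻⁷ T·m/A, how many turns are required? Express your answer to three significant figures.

A = 3.40 cm² = 3.400×10^-4 m².
From L = μ₀N²A/ℓ, N = √(Lℓ / (μ₀A)).
N = √[(9.790×10^-3)(0.796) / ((4π×10⁻⁷)×3.400×10^-4)] = √(1.824×10^7) ≈ 4270.7.

N ≈ 4270 turns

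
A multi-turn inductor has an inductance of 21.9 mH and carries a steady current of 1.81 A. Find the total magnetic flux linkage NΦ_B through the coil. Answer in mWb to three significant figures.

From L = NΦ_B/I, the flux linkage is NΦ_B = LI.
NΦ_B = (2.190×10^-2 H)(1.81 A) = 3.964×10^-2 Wb.

NΦ_B ≈ 39.6 mWb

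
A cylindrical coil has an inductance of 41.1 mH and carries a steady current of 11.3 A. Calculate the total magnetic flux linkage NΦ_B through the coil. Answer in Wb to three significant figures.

From L = NΦ_B/I, the flux linkage is NΦ_B = LI.
NΦ_B = (4.110×10^-2 H)(11.3 A) = 0.4644 Wb.

NΦ_B ≈ 0.464 Wb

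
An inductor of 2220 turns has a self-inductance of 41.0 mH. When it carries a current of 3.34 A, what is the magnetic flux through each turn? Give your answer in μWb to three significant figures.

Φ_B ≈ 61.7 μWb

From L = NΦ_B/I, the flux per turn is Φ_B = LI/N.
Φ_B = (4.100×10^-2 H)(3.34 A)/2220 = 6.168×10^-5 Wb.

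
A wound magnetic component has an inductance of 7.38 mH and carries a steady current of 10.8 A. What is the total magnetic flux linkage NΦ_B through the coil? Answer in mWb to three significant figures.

NΦ_B ≈ 79.7 mWb

From L = NΦ_B/I, the flux linkage is NΦ_B = LI.
NΦ_B = (7.380×10^-3 H)(10.8 A) = 7.970×10^-2 Wb.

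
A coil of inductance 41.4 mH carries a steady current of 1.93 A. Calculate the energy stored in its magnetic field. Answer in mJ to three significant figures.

U ≈ 77.1 mJ

Stored magnetic energy: U = ½LI².
U = ½(4.140×10^-2 H)(1.93 A)² = 7.711×10^-2 J.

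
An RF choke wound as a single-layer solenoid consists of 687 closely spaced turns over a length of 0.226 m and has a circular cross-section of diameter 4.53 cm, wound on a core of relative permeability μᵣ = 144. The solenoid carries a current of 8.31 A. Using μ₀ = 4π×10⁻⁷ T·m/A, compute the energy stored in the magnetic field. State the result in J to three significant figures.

A = π(d/2)² = π(2.265×10^-2 m)² = 1.612×10^-3 m².
L = μ₀μᵣN²A/ℓ = (4π×10⁻⁷)(144)(687)²(1.612×10^-3)/(0.226) = 0.6091 H.
U = ½LI² = ½(0.6091)(8.31)² = 21.03 J.

U ≈ 21.0 J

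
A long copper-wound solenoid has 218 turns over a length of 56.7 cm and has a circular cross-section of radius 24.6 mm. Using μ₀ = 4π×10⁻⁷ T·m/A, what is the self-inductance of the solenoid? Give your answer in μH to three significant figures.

A = πr² = π(2.460×10^-2 m)² = 1.901×10^-3 m².
For a long solenoid, L = μ₀N²A/ℓ.
L = (4π×10⁻⁷)(218)²(1.901×10^-3)/(0.567 m) = 2.002×10^-4 H.

L ≈ 200 μH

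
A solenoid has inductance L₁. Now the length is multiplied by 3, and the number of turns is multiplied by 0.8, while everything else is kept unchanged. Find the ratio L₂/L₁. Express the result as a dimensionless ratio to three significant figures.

For a solenoid, L ∝ μᵣN²A/ℓ.
L₂/L₁ = (3)^-1 × (0.8)^2 = 0.213.

L₂/L₁ = 0.213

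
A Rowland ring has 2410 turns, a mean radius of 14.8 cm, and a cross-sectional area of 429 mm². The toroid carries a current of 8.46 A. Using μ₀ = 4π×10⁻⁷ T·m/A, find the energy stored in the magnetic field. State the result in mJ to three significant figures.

L = μ₀N²A/(2πR) = (4π×10⁻⁷)(2410)²(4.290×10^-4)/(2π×0.148) = 3.367×10^-3 H.
U = ½LI² = ½(3.367×10^-3)(8.46)² = 0.120495 J.

U ≈ 120 mJ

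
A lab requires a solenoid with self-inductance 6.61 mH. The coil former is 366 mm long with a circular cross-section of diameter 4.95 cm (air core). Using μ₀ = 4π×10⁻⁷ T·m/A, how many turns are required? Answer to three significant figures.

N ≈ 1000 turns

A = π(d/2)² = π(2.475×10^-2 m)² = 1.924×10^-3 m².
From L = μ₀N²A/ℓ, N = √(Lℓ / (μ₀A)).
N = √[(6.610×10^-3)(0.366) / ((4π×10⁻⁷)×1.924×10^-3)] = √(1.000×10^6) ≈ 1000.2.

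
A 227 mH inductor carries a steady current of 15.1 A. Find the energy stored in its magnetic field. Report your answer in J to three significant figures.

Stored magnetic energy: U = ½LI².
U = ½(0.227 H)(15.1 A)² = 25.88 J.

U ≈ 25.9 J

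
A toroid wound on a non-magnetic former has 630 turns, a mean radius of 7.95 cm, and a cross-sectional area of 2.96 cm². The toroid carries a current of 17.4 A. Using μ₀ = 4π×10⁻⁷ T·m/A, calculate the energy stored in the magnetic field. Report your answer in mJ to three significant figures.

U ≈ 44.7 mJ

L = μ₀N²A/(2πR) = (4π×10⁻⁷)(630)²(2.960×10^-4)/(2π×7.950×10^-2) = 2.956×10^-4 H.
U = ½LI² = ½(2.956×10^-4)(17.4)² = 4.474×10^-2 J.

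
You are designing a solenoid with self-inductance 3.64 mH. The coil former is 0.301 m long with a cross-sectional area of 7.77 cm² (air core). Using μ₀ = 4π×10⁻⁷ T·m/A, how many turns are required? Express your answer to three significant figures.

A = 7.77 cm² = 7.770×10^-4 m².
From L = μ₀N²A/ℓ, N = √(Lℓ / (μ₀A)).
N = √[(3.640×10^-3)(0.301) / ((4π×10⁻⁷)×7.770×10^-4)] = √(1.122×10^6) ≈ 1059.3.

N ≈ 1060 turns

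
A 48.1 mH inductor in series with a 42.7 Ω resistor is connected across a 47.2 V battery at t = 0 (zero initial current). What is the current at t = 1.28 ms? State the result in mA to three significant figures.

τ = L/R = 4.810×10^-2/42.7 = 1.126×10^-3 s; final current I_∞ = ε/R = 47.2/42.7 = 1.105 A.
I(t) = I_∞(1 − e^(−t/τ)) with t/τ = 1.136.
I = (1.105)(1 − e^(−1.136)) = 0.7506 A.

I ≈ 751 mA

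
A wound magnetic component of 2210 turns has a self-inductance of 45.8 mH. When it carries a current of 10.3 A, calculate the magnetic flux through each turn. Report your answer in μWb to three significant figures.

Φ_B ≈ 213 μWb

From L = NΦ_B/I, the flux per turn is Φ_B = LI/N.
Φ_B = (4.580×10^-2 H)(10.3 A)/2210 = 2.1346×10^-4 Wb.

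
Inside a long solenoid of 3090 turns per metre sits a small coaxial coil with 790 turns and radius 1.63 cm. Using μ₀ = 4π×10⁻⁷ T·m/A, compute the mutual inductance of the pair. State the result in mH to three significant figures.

The outer solenoid produces a uniform field B₁ = μ₀n₁I₁ across the inner coil,
so the flux linkage is N₂Φ = N₂B₁A₂ = μ₀n₁N₂A₂·I₁, giving M = μ₀n₁N₂A₂.
A₂ = πr² = π(1.630×10^-2 m)² = 8.347×10^-4 m².
M = (4π×10⁻⁷)(3090)(790)(8.347×10^-4) = 2.560×10^-3 H.

M ≈ 2.56 mH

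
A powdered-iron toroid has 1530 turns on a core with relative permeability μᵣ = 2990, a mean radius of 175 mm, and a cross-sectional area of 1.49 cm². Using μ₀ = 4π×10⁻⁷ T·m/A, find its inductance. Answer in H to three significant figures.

L ≈ 1.19 H

For a thin toroid, L = μ₀μᵣN²A/(2πR).
L = (4π×10⁻⁷)(2990)(1530)²(1.490×10^-4) / (2π×0.175 m) = 1.192 H.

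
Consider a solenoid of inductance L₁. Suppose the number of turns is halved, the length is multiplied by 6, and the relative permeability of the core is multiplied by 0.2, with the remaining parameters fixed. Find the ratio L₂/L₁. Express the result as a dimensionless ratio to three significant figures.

For a solenoid, L ∝ μᵣN²A/ℓ.
L₂/L₁ = (0.5)^2 × (6)^-1 × (0.2) = 0.00833.

L₂/L₁ = 0.00833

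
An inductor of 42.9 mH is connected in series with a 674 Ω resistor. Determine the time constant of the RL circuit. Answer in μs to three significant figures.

τ ≈ 63.6 μs

τ = L/R = (4.290×10^-2 H)/(674 Ω) = 6.36499×10^-5 s.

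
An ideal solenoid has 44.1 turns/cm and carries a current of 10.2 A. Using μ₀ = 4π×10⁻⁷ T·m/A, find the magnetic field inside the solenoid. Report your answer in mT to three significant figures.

B ≈ 56.5 mT

Inside a long solenoid, B = μ₀nI.
B = (4π×10⁻⁷)(4.410×10^3 m⁻¹)(10.2 A) = 5.653×10^-2 T.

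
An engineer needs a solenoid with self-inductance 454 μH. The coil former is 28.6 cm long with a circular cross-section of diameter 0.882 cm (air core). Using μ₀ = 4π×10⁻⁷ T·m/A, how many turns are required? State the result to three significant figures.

N ≈ 1300 turns

A = π(d/2)² = π(4.410×10^-3 m)² = 6.110×10^-5 m².
From L = μ₀N²A/ℓ, N = √(Lℓ / (μ₀A)).
N = √[(4.540×10^-4)(0.286) / ((4π×10⁻⁷)×6.110×10^-5)] = √(1.691×10^6) ≈ 1300.4.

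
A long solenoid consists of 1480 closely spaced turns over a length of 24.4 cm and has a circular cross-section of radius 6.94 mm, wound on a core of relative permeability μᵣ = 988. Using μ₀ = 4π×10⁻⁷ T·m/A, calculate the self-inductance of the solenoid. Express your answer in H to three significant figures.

A = πr² = π(6.940×10^-3 m)² = 1.513×10^-4 m².
For a long solenoid, L = μ₀μᵣN²A/ℓ.
L = (4π×10⁻⁷)(988)(1480)²(1.513×10^-4)/(0.244 m) = 1.686 H.

L ≈ 1.69 H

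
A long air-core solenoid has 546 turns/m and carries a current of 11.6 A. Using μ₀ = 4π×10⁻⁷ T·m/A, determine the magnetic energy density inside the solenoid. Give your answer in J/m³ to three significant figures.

B = μ₀nI = (4π×10⁻⁷)(546)(11.6) = 7.959×10^-3 T.
u = B²/(2μ₀) = (7.959×10^-3)²/(2×4π×10⁻⁷) = 25.2 J/m³.

u ≈ 25.2 J/m³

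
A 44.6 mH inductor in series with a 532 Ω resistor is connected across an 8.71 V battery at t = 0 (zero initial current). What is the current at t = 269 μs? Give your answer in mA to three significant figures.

I ≈ 15.7 mA

τ = L/R = 4.460×10^-2/532 = 8.383×10^-5 s; final current I_∞ = ε/R = 8.71/532 = 1.637×10^-2 A.
I(t) = I_∞(1 − e^(−t/τ)) with t/τ = 3.209.
I = (1.637×10^-2)(1 − e^(−3.209)) = 1.571×10^-2 A.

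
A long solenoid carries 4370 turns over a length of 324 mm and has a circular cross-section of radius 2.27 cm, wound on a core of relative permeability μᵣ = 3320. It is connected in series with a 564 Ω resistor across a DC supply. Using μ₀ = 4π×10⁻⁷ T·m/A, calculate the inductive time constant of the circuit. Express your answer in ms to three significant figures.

A = πr² = π(2.270×10^-2 m)² = 1.619×10^-3 m².
L = μ₀μᵣN²A/ℓ = (4π×10⁻⁷)(3320)(4370)²(1.619×10^-3)/(0.324) = 398.1 H.
τ = L/R = (398.1)/(564) = 0.7058 s.

τ ≈ 706 ms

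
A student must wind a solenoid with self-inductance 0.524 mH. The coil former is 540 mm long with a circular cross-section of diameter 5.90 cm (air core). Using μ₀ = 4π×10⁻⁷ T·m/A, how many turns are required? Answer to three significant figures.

A = π(d/2)² = π(2.950×10^-2 m)² = 2.734×10^-3 m².
From L = μ₀N²A/ℓ, N = √(Lℓ / (μ₀A)).
N = √[(5.240×10^-4)(0.54) / ((4π×10⁻⁷)×2.734×10^-3)] = √(8.236×10^4) ≈ 287.0.

N ≈ 287 turns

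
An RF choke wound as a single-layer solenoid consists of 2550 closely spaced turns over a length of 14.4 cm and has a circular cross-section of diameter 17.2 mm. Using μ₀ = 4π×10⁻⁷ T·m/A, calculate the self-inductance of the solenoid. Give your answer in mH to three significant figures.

A = π(d/2)² = π(8.600×10^-3 m)² = 2.324×10^-4 m².
For a long solenoid, L = μ₀N²A/ℓ.
L = (4π×10⁻⁷)(2550)²(2.324×10^-4)/(0.144 m) = 1.318×10^-2 H.

L ≈ 13.2 mH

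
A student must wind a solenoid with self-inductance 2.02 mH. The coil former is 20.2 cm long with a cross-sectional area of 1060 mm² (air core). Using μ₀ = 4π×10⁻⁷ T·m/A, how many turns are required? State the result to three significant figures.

A = 1060 mm² = 1.060×10^-3 m².
From L = μ₀N²A/ℓ, N = √(Lℓ / (μ₀A)).
N = √[(2.020×10^-3)(0.202) / ((4π×10⁻⁷)×1.060×10^-3)] = √(3.063×10^5) ≈ 553.47.

N ≈ 553 turns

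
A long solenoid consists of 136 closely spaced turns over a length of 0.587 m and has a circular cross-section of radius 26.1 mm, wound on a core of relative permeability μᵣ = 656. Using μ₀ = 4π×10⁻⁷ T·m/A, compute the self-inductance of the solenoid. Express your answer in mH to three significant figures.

L ≈ 55.6 mH

A = πr² = π(2.610×10^-2 m)² = 2.140×10^-3 m².
For a long solenoid, L = μ₀μᵣN²A/ℓ.
L = (4π×10⁻⁷)(656)(136)²(2.140×10^-3)/(0.587 m) = 5.559×10^-2 H.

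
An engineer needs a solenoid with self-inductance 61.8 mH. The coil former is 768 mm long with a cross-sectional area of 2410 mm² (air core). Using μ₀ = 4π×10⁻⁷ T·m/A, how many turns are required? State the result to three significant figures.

A = 2410 mm² = 2.410×10^-3 m².
From L = μ₀N²A/ℓ, N = √(Lℓ / (μ₀A)).
N = √[(6.180×10^-2)(0.768) / ((4π×10⁻⁷)×2.410×10^-3)] = √(1.567×10^7) ≈ 3958.8.

N ≈ 3960 turns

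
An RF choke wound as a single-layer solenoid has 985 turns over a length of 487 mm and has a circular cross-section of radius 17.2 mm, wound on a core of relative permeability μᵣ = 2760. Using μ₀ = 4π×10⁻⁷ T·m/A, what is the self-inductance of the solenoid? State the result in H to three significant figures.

A = πr² = π(1.720×10^-2 m)² = 9.294×10^-4 m².
For a long solenoid, L = μ₀μᵣN²A/ℓ.
L = (4π×10⁻⁷)(2760)(985)²(9.294×10^-4)/(0.487 m) = 6.422 H.

L ≈ 6.42 H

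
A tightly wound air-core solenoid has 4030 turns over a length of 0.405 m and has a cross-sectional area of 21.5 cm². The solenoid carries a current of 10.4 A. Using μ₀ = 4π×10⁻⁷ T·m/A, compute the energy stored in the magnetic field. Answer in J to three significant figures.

A = 21.5 cm² = 2.150×10^-3 m².
L = μ₀N²A/ℓ = (4π×10⁻⁷)(4030)²(2.150×10^-3)/(0.405) = 0.1083 H.
U = ½LI² = ½(0.1083)(10.4)² = 5.859 J.

U ≈ 5.86 J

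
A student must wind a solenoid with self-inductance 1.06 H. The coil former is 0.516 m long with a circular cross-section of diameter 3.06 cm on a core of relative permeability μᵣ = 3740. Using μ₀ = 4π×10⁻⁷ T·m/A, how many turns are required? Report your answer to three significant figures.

N ≈ 398 turns

A = π(d/2)² = π(1.530×10^-2 m)² = 7.354×10^-4 m².
From L = μ₀μᵣN²A/ℓ, N = √(Lℓ / (μ₀μᵣA)).
N = √[(1.06)(0.516) / ((4π×10⁻⁷)(3740)×7.354×10^-4)] = √(1.582×10^5) ≈ 397.8.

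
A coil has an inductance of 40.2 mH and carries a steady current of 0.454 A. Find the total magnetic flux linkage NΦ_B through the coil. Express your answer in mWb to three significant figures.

NΦ_B ≈ 18.3 mWb

From L = NΦ_B/I, the flux linkage is NΦ_B = LI.
NΦ_B = (4.020×10^-2 H)(0.454 A) = 1.825×10^-2 Wb.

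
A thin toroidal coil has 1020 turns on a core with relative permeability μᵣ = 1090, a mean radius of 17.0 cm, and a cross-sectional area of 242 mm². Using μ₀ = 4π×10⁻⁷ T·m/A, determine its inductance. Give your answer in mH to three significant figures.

For a thin toroid, L = μ₀μᵣN²A/(2πR).
L = (4π×10⁻⁷)(1090)(1020)²(2.420×10^-4) / (2π×0.17 m) = 0.3229 H.

L ≈ 323 mH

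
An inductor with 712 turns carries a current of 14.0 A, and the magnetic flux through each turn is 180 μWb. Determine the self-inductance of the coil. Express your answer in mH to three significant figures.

Self-inductance is defined by L = NΦ_B/I (flux linkage over current).
L = (712)(1.800×10^-4 Wb)/(14.0 A) = 9.154×10^-3 H.

L ≈ 9.15 mH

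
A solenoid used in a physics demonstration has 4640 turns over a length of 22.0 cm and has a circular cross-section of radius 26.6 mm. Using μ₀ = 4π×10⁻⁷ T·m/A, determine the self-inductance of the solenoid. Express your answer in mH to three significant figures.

A = πr² = π(2.660×10^-2 m)² = 2.223×10^-3 m².
For a long solenoid, L = μ₀N²A/ℓ.
L = (4π×10⁻⁷)(4640)²(2.223×10^-3)/(0.22 m) = 0.2734 H.

L ≈ 273 mH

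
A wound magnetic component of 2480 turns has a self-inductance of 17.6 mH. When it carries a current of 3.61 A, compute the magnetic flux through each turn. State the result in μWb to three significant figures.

From L = NΦ_B/I, the flux per turn is Φ_B = LI/N.
Φ_B = (1.760×10^-2 H)(3.61 A)/2480 = 2.562×10^-5 Wb.

Φ_B ≈ 25.6 μWb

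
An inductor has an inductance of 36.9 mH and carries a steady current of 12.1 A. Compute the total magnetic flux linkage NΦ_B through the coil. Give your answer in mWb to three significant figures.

From L = NΦ_B/I, the flux linkage is NΦ_B = LI.
NΦ_B = (3.690×10^-2 H)(12.1 A) = 0.44649 Wb.

NΦ_B ≈ 446 mWb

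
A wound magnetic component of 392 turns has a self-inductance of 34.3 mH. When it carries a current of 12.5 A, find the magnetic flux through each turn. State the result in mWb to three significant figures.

Φ_B ≈ 1.09 mWb

From L = NΦ_B/I, the flux per turn is Φ_B = LI/N.
Φ_B = (3.430×10^-2 H)(12.5 A)/392 = 1.094×10^-3 Wb.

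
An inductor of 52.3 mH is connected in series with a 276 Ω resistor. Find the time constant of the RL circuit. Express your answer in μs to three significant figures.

τ ≈ 189 μs

τ = L/R = (5.230×10^-2 H)/(276 Ω) = 1.8949×10^-4 s.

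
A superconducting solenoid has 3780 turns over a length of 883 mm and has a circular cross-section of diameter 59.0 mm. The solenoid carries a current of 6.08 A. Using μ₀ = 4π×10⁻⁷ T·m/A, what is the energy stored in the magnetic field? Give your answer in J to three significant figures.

A = π(d/2)² = π(2.950×10^-2 m)² = 2.734×10^-3 m².
L = μ₀N²A/ℓ = (4π×10⁻⁷)(3780)²(2.734×10^-3)/(0.883) = 5.559×10^-2 H.
U = ½LI² = ½(5.559×10^-2)(6.08)² = 1.028 J.

U ≈ 1.03 J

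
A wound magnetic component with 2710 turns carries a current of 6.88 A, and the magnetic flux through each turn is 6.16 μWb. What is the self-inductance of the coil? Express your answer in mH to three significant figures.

L ≈ 2.43 mH

Self-inductance is defined by L = NΦ_B/I (flux linkage over current).
L = (2710)(6.160×10^-6 Wb)/(6.88 A) = 2.426×10^-3 H.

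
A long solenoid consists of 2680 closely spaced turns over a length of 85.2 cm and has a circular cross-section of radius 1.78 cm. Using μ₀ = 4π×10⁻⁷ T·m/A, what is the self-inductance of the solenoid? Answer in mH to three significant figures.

L ≈ 10.5 mH

A = πr² = π(1.780×10^-2 m)² = 9.954×10^-4 m².
For a long solenoid, L = μ₀N²A/ℓ.
L = (4π×10⁻⁷)(2680)²(9.954×10^-4)/(0.852 m) = 1.054×10^-2 H.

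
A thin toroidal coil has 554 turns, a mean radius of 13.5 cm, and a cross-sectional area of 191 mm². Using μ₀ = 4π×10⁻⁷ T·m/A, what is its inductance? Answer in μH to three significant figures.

L ≈ 86.8 μH

For a thin toroid, L = μ₀N²A/(2πR).
L = (4π×10⁻⁷)(554)²(1.910×10^-4) / (2π×0.135 m) = 8.6846×10^-5 H.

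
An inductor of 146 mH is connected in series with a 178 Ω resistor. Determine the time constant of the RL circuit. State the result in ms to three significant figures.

τ ≈ 0.820 ms

τ = L/R = (0.146 H)/(178 Ω) = 8.202×10^-4 s.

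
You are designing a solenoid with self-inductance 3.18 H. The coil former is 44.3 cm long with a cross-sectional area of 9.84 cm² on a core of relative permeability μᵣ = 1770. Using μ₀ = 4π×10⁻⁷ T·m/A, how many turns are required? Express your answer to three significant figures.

A = 9.84 cm² = 9.840×10^-4 m².
From L = μ₀μᵣN²A/ℓ, N = √(Lℓ / (μ₀μᵣA)).
N = √[(3.18)(0.443) / ((4π×10⁻⁷)(1770)×9.840×10^-4)] = √(6.437×10^5) ≈ 802.3.

N ≈ 802 turns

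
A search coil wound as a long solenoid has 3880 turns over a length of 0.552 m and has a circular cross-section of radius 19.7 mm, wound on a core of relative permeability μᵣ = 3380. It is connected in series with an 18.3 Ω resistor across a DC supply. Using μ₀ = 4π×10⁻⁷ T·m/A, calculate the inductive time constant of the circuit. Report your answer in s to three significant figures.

τ ≈ 7.72 s

A = πr² = π(1.970×10^-2 m)² = 1.219×10^-3 m².
L = μ₀μᵣN²A/ℓ = (4π×10⁻⁷)(3380)(3880)²(1.219×10^-3)/(0.552) = 141.2 H.
τ = L/R = (141.2)/(18.3) = 7.718 s.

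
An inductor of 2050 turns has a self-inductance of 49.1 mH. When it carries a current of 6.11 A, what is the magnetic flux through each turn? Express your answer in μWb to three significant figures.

From L = NΦ_B/I, the flux per turn is Φ_B = LI/N.
Φ_B = (4.910×10^-2 H)(6.11 A)/2050 = 1.463×10^-4 Wb.

Φ_B ≈ 146 μWb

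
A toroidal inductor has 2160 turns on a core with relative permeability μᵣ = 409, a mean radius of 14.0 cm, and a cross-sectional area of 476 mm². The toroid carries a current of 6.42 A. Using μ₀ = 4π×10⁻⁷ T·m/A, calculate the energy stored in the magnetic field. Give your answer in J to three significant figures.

L = μ₀μᵣN²A/(2πR) = (4π×10⁻⁷)(409)(2160)²(4.760×10^-4)/(2π×0.14) = 1.298 H.
U = ½LI² = ½(1.298)(6.42)² = 26.74 J.

U ≈ 26.7 J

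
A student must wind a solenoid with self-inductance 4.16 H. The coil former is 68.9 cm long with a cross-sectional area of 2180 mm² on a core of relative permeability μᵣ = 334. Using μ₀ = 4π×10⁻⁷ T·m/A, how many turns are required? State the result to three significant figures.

A = 2180 mm² = 2.180×10^-3 m².
From L = μ₀μᵣN²A/ℓ, N = √(Lℓ / (μ₀μᵣA)).
N = √[(4.16)(0.689) / ((4π×10⁻⁷)(334)×2.180×10^-3)] = √(3.133×10^6) ≈ 1769.9.

N ≈ 1770 turns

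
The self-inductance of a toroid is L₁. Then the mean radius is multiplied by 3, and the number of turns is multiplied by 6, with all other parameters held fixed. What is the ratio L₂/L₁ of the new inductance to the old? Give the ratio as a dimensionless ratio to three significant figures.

L₂/L₁ = 12.0

For a toroid, L ∝ μᵣN²A/R.
L₂/L₁ = (3)^-1 × (6)^2 = 12.0.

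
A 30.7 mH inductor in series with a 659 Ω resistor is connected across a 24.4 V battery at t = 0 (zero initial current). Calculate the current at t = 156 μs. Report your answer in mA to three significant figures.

τ = L/R = 3.070×10^-2/659 = 4.659×10^-5 s; final current I_∞ = ε/R = 24.4/659 = 3.703×10^-2 A.
I(t) = I_∞(1 − e^(−t/τ)) with t/τ = 3.349.
I = (3.703×10^-2)(1 − e^(−3.349)) = 3.573×10^-2 A.

I ≈ 35.7 mA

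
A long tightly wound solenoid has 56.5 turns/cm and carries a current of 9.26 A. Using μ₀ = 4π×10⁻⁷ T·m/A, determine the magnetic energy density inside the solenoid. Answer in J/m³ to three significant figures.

B = μ₀nI = (4π×10⁻⁷)(5.650×10^3)(9.26) = 6.5746×10^-2 T.
u = B²/(2μ₀) = (6.5746×10^-2)²/(2×4π×10⁻⁷) = 1.720×10^3 J/m³.

u ≈ 1720 J/m³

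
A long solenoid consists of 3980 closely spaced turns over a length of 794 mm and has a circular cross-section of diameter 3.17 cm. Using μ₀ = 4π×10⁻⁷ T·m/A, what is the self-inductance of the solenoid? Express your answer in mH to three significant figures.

A = π(d/2)² = π(1.585×10^-2 m)² = 7.892×10^-4 m².
For a long solenoid, L = μ₀N²A/ℓ.
L = (4π×10⁻⁷)(3980)²(7.892×10^-4)/(0.794 m) = 1.979×10^-2 H.

L ≈ 19.8 mH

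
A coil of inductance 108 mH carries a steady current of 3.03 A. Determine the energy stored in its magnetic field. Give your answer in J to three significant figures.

U ≈ 0.496 J

Stored magnetic energy: U = ½LI².
U = ½(0.108 H)(3.03 A)² = 0.4958 J.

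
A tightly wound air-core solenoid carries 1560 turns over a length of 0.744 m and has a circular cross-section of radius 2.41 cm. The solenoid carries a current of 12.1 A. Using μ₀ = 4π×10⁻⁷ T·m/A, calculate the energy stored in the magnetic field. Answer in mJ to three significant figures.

A = πr² = π(2.410×10^-2 m)² = 1.8247×10^-3 m².
L = μ₀N²A/ℓ = (4π×10⁻⁷)(1560)²(1.8247×10^-3)/(0.744) = 7.500×10^-3 H.
U = ½LI² = ½(7.500×10^-3)(12.1)² = 0.549 J.

U ≈ 549 mJ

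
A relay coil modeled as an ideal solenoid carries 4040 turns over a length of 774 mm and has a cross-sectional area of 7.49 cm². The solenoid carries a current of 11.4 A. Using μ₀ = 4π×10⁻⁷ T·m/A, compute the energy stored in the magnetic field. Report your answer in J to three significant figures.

A = 7.49 cm² = 7.490×10^-4 m².
L = μ₀N²A/ℓ = (4π×10⁻⁷)(4040)²(7.490×10^-4)/(0.774) = 1.9848×10^-2 H.
U = ½LI² = ½(1.9848×10^-2)(11.4)² = 1.29 J.

U ≈ 1.29 J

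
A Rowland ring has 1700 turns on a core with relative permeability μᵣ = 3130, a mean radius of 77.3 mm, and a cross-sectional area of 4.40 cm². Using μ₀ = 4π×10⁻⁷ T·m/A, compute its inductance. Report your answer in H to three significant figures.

For a thin toroid, L = μ₀μᵣN²A/(2πR).
L = (4π×10⁻⁷)(3130)(1700)²(4.400×10^-4) / (2π×7.730×10^-2 m) = 10.3 H.

L ≈ 10.3 H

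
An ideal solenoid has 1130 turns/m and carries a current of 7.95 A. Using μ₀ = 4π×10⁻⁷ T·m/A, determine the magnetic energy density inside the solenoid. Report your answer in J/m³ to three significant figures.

B = μ₀nI = (4π×10⁻⁷)(1.130×10^3)(7.95) = 1.129×10^-2 T.
u = B²/(2μ₀) = (1.129×10^-2)²/(2×4π×10⁻⁷) = 50.71 J/m³.

u ≈ 50.7 J/m³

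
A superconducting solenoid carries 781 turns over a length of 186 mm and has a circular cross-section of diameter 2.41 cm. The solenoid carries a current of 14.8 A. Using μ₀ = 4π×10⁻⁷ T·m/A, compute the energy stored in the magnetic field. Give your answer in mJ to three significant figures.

U ≈ 206 mJ

A = π(d/2)² = π(1.205×10^-2 m)² = 4.562×10^-4 m².
L = μ₀N²A/ℓ = (4π×10⁻⁷)(781)²(4.562×10^-4)/(0.186) = 1.880×10^-3 H.
U = ½LI² = ½(1.880×10^-3)(14.8)² = 0.2059 J.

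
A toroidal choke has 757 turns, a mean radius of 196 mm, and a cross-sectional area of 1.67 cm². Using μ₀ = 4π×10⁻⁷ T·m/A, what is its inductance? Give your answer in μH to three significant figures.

For a thin toroid, L = μ₀N²A/(2πR).
L = (4π×10⁻⁷)(757)²(1.670×10^-4) / (2π×0.196 m) = 9.765×10^-5 H.

L ≈ 97.7 μH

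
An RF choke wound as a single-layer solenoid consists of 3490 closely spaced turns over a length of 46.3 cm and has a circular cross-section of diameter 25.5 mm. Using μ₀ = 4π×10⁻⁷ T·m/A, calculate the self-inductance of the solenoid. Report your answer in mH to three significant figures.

L ≈ 16.9 mH

A = π(d/2)² = π(1.275×10^-2 m)² = 5.107×10^-4 m².
For a long solenoid, L = μ₀N²A/ℓ.
L = (4π×10⁻⁷)(3490)²(5.107×10^-4)/(0.463 m) = 1.688×10^-2 H.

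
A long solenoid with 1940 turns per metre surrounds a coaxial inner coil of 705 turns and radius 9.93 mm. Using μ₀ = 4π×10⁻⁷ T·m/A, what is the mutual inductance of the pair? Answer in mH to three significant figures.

The outer solenoid produces a uniform field B₁ = μ₀n₁I₁ across the inner coil,
so the flux linkage is N₂Φ = N₂B₁A₂ = μ₀n₁N₂A₂·I₁, giving M = μ₀n₁N₂A₂.
A₂ = πr² = π(9.930×10^-3 m)² = 3.098×10^-4 m².
M = (4π×10⁻⁷)(1940)(705)(3.098×10^-4) = 5.324×10^-4 H.

M ≈ 0.532 mH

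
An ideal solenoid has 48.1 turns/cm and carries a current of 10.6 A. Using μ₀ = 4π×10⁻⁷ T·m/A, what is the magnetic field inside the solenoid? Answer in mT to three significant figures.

Inside a long solenoid, B = μ₀nI.
B = (4π×10⁻⁷)(4.810×10^3 m⁻¹)(10.6 A) = 6.407×10^-2 T.

B ≈ 64.1 mT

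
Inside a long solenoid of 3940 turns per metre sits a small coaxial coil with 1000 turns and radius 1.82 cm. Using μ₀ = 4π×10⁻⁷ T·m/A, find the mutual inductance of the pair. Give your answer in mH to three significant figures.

The outer solenoid produces a uniform field B₁ = μ₀n₁I₁ across the inner coil,
so the flux linkage is N₂Φ = N₂B₁A₂ = μ₀n₁N₂A₂·I₁, giving M = μ₀n₁N₂A₂.
A₂ = πr² = π(1.820×10^-2 m)² = 1.041×10^-3 m².
M = (4π×10⁻⁷)(3940)(1000)(1.041×10^-3) = 5.152×10^-3 H.

M ≈ 5.15 mH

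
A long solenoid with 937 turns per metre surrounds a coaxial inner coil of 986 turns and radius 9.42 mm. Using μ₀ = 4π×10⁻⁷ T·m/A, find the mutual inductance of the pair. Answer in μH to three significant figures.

The outer solenoid produces a uniform field B₁ = μ₀n₁I₁ across the inner coil,
so the flux linkage is N₂Φ = N₂B₁A₂ = μ₀n₁N₂A₂·I₁, giving M = μ₀n₁N₂A₂.
A₂ = πr² = π(9.420×10^-3 m)² = 2.788×10^-4 m².
M = (4π×10⁻⁷)(937)(986)(2.788×10^-4) = 3.237×10^-4 H.

M ≈ 324 μH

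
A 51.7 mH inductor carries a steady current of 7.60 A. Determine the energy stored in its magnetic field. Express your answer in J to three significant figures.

Stored magnetic energy: U = ½LI².
U = ½(5.170×10^-2 H)(7.60 A)² = 1.493 J.

U ≈ 1.49 J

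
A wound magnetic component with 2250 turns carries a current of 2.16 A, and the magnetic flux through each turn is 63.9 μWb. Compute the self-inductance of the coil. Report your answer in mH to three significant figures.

Self-inductance is defined by L = NΦ_B/I (flux linkage over current).
L = (2250)(6.390×10^-5 Wb)/(2.16 A) = 6.656×10^-2 H.

L ≈ 66.6 mH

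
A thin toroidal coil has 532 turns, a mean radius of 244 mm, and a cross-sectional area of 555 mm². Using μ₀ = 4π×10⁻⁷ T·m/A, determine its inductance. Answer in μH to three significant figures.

L ≈ 129 μH

For a thin toroid, L = μ₀N²A/(2πR).
L = (4π×10⁻⁷)(532)²(5.550×10^-4) / (2π×0.244 m) = 1.288×10^-4 H.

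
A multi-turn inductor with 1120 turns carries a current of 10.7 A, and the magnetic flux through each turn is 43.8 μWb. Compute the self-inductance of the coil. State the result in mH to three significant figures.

L ≈ 4.58 mH

Self-inductance is defined by L = NΦ_B/I (flux linkage over current).
L = (1120)(4.380×10^-5 Wb)/(10.7 A) = 4.5847×10^-3 H.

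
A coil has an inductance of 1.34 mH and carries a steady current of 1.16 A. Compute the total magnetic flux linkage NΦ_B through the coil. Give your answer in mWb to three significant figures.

NΦ_B ≈ 1.55 mWb

From L = NΦ_B/I, the flux linkage is NΦ_B = LI.
NΦ_B = (1.340×10^-3 H)(1.16 A) = 1.554×10^-3 Wb.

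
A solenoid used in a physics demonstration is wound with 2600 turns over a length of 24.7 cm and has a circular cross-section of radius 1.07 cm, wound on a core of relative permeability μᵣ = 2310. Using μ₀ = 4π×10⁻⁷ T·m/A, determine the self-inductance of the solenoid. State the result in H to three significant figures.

L ≈ 28.6 H

A = πr² = π(1.070×10^-2 m)² = 3.597×10^-4 m².
For a long solenoid, L = μ₀μᵣN²A/ℓ.
L = (4π×10⁻⁷)(2310)(2600)²(3.597×10^-4)/(0.247 m) = 28.58 H.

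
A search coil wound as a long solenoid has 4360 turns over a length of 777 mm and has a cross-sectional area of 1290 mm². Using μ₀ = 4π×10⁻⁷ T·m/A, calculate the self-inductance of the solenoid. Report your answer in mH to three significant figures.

A = 1290 mm² = 1.290×10^-3 m².
For a long solenoid, L = μ₀N²A/ℓ.
L = (4π×10⁻⁷)(4360)²(1.290×10^-3)/(0.777 m) = 3.966×10^-2 H.

L ≈ 39.7 mH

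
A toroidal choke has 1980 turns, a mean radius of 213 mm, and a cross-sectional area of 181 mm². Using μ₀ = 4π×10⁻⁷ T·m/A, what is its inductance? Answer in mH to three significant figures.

For a thin toroid, L = μ₀N²A/(2πR).
L = (4π×10⁻⁷)(1980)²(1.810×10^-4) / (2π×0.213 m) = 6.663×10^-4 H.

L ≈ 0.666 mH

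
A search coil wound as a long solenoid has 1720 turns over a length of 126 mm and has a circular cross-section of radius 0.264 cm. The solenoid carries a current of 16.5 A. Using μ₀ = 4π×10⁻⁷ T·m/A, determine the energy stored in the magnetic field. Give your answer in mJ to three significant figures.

A = πr² = π(2.640×10^-3 m)² = 2.190×10^-5 m².
L = μ₀N²A/ℓ = (4π×10⁻⁷)(1720)²(2.190×10^-5)/(0.126) = 6.460×10^-4 H.
U = ½LI² = ½(6.460×10^-4)(16.5)² = 8.794×10^-2 J.

U ≈ 87.9 mJ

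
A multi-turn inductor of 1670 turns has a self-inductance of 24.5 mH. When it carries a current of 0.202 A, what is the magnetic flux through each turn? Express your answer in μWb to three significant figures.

Φ_B ≈ 2.96 μWb

From L = NΦ_B/I, the flux per turn is Φ_B = LI/N.
Φ_B = (2.450×10^-2 H)(0.202 A)/1670 = 2.963×10^-6 Wb.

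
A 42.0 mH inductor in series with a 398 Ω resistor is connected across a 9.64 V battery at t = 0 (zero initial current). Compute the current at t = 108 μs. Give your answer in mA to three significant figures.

τ = L/R = 4.200×10^-2/398 = 1.055×10^-4 s; final current I_∞ = ε/R = 9.64/398 = 2.422×10^-2 A.
I(t) = I_∞(1 − e^(−t/τ)) with t/τ = 1.023.
I = (2.422×10^-2)(1 − e^(−1.023)) = 1.552×10^-2 A.

I ≈ 15.5 mA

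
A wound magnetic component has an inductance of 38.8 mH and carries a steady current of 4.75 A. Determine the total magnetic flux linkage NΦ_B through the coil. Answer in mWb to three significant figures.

NΦ_B ≈ 184 mWb

From L = NΦ_B/I, the flux linkage is NΦ_B = LI.
NΦ_B = (3.880×10^-2 H)(4.75 A) = 0.1843 Wb.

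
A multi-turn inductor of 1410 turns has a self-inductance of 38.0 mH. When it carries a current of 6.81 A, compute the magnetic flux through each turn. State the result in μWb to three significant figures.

From L = NΦ_B/I, the flux per turn is Φ_B = LI/N.
Φ_B = (3.800×10^-2 H)(6.81 A)/1410 = 1.835×10^-4 Wb.

Φ_B ≈ 184 μWb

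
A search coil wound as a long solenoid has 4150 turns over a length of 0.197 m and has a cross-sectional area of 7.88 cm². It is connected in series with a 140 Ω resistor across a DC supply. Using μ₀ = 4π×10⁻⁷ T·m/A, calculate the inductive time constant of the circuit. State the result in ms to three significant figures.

A = 7.88 cm² = 7.880×10^-4 m².
L = μ₀N²A/ℓ = (4π×10⁻⁷)(4150)²(7.880×10^-4)/(0.197) = 8.657×10^-2 H.
τ = L/R = (8.657×10^-2)/(140) = 6.184×10^-4 s.

τ ≈ 0.618 ms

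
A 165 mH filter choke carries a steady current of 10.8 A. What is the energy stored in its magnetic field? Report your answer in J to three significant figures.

Stored magnetic energy: U = ½LI².
U = ½(0.165 H)(10.8 A)² = 9.623 J.

U ≈ 9.62 J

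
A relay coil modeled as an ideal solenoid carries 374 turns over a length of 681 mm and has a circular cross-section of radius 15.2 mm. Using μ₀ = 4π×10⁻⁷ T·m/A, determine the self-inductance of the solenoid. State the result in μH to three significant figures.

L ≈ 187 μH

A = πr² = π(1.520×10^-2 m)² = 7.258×10^-4 m².
For a long solenoid, L = μ₀N²A/ℓ.
L = (4π×10⁻⁷)(374)²(7.258×10^-4)/(0.681 m) = 1.873×10^-4 H.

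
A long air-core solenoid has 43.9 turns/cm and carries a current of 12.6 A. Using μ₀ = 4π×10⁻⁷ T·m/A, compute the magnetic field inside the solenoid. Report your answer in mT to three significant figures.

B ≈ 69.5 mT

Inside a long solenoid, B = μ₀nI.
B = (4π×10⁻⁷)(4.390×10^3 m⁻¹)(12.6 A) = 6.951×10^-2 T.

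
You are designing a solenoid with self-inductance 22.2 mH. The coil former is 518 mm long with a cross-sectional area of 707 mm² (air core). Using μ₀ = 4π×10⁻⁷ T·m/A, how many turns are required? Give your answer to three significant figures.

A = 707 mm² = 7.070×10^-4 m².
From L = μ₀N²A/ℓ, N = √(Lℓ / (μ₀A)).
N = √[(2.220×10^-2)(0.518) / ((4π×10⁻⁷)×7.070×10^-4)] = √(1.294×10^7) ≈ 3597.7.

N ≈ 3600 turns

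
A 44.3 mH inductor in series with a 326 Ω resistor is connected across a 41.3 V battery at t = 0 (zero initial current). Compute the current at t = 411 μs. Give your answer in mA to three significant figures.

I ≈ 121 mA

τ = L/R = 4.430×10^-2/326 = 1.359×10^-4 s; final current I_∞ = ε/R = 41.3/326 = 0.1267 A.
I(t) = I_∞(1 − e^(−t/τ)) with t/τ = 3.025.
I = (0.1267)(1 − e^(−3.025)) = 0.1205 A.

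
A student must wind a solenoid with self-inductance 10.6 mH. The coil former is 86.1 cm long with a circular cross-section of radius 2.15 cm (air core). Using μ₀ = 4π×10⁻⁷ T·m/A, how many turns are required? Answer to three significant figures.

N ≈ 2240 turns

A = πr² = π(2.150×10^-2 m)² = 1.452×10^-3 m².
From L = μ₀N²A/ℓ, N = √(Lℓ / (μ₀A)).
N = √[(1.060×10^-2)(0.861) / ((4π×10⁻⁷)×1.452×10^-3)] = √(5.001×10^6) ≈ 2236.3.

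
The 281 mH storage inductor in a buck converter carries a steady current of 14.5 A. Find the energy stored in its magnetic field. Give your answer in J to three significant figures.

U ≈ 29.5 J

Stored magnetic energy: U = ½LI².
U = ½(0.281 H)(14.5 A)² = 29.54 J.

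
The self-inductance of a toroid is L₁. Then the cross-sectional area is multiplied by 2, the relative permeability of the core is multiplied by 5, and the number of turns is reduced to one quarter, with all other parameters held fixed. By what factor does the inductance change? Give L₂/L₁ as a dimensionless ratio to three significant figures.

L₂/L₁ = 0.625

For a toroid, L ∝ μᵣN²A/R.
L₂/L₁ = (2) × (5) × (0.25)^2 = 0.625.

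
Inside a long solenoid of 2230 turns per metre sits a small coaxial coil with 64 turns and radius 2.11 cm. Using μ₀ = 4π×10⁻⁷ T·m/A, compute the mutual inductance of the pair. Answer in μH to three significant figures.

The outer solenoid produces a uniform field B₁ = μ₀n₁I₁ across the inner coil,
so the flux linkage is N₂Φ = N₂B₁A₂ = μ₀n₁N₂A₂·I₁, giving M = μ₀n₁N₂A₂.
A₂ = πr² = π(2.110×10^-2 m)² = 1.399×10^-3 m².
M = (4π×10⁻⁷)(2230)(64)(1.399×10^-3) = 2.508×10^-4 H.

M ≈ 251 μH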